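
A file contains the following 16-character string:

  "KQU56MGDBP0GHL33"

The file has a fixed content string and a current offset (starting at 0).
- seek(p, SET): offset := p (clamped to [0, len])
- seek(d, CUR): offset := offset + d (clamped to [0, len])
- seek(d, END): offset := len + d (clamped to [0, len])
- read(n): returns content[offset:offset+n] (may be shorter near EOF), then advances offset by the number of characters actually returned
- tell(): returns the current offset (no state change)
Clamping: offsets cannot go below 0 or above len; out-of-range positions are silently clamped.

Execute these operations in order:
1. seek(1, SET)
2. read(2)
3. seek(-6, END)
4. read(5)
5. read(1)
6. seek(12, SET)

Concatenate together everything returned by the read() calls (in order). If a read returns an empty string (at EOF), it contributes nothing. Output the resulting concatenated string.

Answer: QU0GHL33

Derivation:
After 1 (seek(1, SET)): offset=1
After 2 (read(2)): returned 'QU', offset=3
After 3 (seek(-6, END)): offset=10
After 4 (read(5)): returned '0GHL3', offset=15
After 5 (read(1)): returned '3', offset=16
After 6 (seek(12, SET)): offset=12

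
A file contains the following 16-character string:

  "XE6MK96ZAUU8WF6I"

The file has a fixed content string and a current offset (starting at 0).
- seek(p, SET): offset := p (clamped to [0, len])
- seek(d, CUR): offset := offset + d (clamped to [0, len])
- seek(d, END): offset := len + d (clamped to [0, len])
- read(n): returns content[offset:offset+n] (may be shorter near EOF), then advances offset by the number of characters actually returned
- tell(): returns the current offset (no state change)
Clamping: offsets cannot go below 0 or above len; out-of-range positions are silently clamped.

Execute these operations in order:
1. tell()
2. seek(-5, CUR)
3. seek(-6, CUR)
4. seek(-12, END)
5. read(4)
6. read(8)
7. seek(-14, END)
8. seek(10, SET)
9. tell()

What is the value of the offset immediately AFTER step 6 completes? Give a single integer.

Answer: 16

Derivation:
After 1 (tell()): offset=0
After 2 (seek(-5, CUR)): offset=0
After 3 (seek(-6, CUR)): offset=0
After 4 (seek(-12, END)): offset=4
After 5 (read(4)): returned 'K96Z', offset=8
After 6 (read(8)): returned 'AUU8WF6I', offset=16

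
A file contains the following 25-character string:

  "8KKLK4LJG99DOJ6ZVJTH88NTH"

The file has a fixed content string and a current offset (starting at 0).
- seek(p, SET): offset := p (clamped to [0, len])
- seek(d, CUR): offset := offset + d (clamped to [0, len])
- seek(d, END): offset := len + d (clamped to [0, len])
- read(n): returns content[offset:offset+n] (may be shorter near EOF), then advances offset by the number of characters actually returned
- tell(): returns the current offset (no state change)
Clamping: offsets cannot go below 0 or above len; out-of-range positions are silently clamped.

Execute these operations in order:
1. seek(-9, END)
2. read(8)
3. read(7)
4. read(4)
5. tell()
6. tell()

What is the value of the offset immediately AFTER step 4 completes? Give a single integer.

After 1 (seek(-9, END)): offset=16
After 2 (read(8)): returned 'VJTH88NT', offset=24
After 3 (read(7)): returned 'H', offset=25
After 4 (read(4)): returned '', offset=25

Answer: 25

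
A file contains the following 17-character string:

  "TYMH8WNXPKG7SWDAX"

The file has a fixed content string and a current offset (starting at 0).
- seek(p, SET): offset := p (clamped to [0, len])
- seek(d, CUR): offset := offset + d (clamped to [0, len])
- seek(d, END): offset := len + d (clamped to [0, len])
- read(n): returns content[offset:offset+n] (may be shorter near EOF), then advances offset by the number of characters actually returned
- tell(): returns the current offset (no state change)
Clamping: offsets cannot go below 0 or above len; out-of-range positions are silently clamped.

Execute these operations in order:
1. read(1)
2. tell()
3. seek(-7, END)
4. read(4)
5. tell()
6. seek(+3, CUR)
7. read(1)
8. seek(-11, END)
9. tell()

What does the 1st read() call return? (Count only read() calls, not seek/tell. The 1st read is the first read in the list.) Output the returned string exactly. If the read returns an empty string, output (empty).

After 1 (read(1)): returned 'T', offset=1
After 2 (tell()): offset=1
After 3 (seek(-7, END)): offset=10
After 4 (read(4)): returned 'G7SW', offset=14
After 5 (tell()): offset=14
After 6 (seek(+3, CUR)): offset=17
After 7 (read(1)): returned '', offset=17
After 8 (seek(-11, END)): offset=6
After 9 (tell()): offset=6

Answer: T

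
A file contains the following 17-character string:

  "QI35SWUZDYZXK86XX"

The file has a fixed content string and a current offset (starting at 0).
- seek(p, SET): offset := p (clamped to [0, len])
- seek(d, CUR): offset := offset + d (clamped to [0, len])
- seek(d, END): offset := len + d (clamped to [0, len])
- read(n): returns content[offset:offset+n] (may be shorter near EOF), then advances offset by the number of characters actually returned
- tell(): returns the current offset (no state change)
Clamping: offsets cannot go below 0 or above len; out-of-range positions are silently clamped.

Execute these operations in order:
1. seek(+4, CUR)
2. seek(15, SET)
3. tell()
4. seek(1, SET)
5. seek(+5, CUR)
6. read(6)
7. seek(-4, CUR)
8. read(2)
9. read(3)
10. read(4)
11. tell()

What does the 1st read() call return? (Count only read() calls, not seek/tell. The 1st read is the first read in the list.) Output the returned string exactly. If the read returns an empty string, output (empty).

Answer: UZDYZX

Derivation:
After 1 (seek(+4, CUR)): offset=4
After 2 (seek(15, SET)): offset=15
After 3 (tell()): offset=15
After 4 (seek(1, SET)): offset=1
After 5 (seek(+5, CUR)): offset=6
After 6 (read(6)): returned 'UZDYZX', offset=12
After 7 (seek(-4, CUR)): offset=8
After 8 (read(2)): returned 'DY', offset=10
After 9 (read(3)): returned 'ZXK', offset=13
After 10 (read(4)): returned '86XX', offset=17
After 11 (tell()): offset=17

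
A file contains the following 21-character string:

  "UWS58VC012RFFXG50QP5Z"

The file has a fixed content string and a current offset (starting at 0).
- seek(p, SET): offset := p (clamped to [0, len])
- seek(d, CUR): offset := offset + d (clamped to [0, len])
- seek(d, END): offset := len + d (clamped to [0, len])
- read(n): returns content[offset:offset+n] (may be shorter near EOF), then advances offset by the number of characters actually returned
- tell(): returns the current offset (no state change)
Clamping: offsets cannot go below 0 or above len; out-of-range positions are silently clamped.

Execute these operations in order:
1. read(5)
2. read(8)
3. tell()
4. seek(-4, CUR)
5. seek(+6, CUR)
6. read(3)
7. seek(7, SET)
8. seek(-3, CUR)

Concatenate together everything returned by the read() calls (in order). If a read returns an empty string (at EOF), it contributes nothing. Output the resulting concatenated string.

Answer: UWS58VC012RFF50Q

Derivation:
After 1 (read(5)): returned 'UWS58', offset=5
After 2 (read(8)): returned 'VC012RFF', offset=13
After 3 (tell()): offset=13
After 4 (seek(-4, CUR)): offset=9
After 5 (seek(+6, CUR)): offset=15
After 6 (read(3)): returned '50Q', offset=18
After 7 (seek(7, SET)): offset=7
After 8 (seek(-3, CUR)): offset=4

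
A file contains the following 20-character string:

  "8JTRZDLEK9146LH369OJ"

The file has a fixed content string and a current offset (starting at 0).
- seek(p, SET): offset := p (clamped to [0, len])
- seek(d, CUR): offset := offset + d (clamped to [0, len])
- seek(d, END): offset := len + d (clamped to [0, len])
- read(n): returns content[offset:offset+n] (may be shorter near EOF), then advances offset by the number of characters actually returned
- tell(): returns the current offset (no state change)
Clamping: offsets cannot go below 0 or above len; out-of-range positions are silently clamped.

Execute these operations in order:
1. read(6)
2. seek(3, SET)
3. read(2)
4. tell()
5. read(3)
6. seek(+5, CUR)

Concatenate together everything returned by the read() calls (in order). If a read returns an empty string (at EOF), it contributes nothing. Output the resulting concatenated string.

After 1 (read(6)): returned '8JTRZD', offset=6
After 2 (seek(3, SET)): offset=3
After 3 (read(2)): returned 'RZ', offset=5
After 4 (tell()): offset=5
After 5 (read(3)): returned 'DLE', offset=8
After 6 (seek(+5, CUR)): offset=13

Answer: 8JTRZDRZDLE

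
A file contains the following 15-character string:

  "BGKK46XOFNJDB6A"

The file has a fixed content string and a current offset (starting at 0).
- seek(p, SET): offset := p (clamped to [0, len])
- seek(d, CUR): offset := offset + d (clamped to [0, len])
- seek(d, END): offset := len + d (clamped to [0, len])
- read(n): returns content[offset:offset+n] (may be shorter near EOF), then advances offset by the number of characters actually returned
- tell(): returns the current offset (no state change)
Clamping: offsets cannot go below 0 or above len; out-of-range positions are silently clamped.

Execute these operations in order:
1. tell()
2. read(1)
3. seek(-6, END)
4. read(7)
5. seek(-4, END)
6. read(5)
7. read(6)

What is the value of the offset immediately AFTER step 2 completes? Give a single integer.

After 1 (tell()): offset=0
After 2 (read(1)): returned 'B', offset=1

Answer: 1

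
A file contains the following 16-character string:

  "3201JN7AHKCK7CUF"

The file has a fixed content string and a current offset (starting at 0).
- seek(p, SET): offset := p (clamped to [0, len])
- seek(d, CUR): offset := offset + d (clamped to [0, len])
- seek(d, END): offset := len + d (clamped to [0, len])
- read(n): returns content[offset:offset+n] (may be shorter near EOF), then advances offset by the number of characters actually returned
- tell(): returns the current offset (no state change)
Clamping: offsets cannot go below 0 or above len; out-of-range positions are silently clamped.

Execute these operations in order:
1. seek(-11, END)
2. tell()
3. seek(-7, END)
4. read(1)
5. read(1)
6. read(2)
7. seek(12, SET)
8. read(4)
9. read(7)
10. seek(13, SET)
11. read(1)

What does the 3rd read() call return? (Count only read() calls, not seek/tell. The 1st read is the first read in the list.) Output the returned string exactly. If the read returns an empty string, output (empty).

Answer: K7

Derivation:
After 1 (seek(-11, END)): offset=5
After 2 (tell()): offset=5
After 3 (seek(-7, END)): offset=9
After 4 (read(1)): returned 'K', offset=10
After 5 (read(1)): returned 'C', offset=11
After 6 (read(2)): returned 'K7', offset=13
After 7 (seek(12, SET)): offset=12
After 8 (read(4)): returned '7CUF', offset=16
After 9 (read(7)): returned '', offset=16
After 10 (seek(13, SET)): offset=13
After 11 (read(1)): returned 'C', offset=14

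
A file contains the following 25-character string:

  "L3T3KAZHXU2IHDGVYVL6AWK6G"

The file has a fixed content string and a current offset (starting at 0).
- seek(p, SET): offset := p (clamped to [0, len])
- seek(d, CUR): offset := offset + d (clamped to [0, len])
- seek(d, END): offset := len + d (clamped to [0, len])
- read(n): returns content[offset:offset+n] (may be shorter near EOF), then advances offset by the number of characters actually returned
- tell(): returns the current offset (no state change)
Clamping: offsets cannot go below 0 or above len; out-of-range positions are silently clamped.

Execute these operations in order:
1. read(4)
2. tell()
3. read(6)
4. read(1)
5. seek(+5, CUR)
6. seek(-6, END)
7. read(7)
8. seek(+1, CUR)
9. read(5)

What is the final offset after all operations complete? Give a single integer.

Answer: 25

Derivation:
After 1 (read(4)): returned 'L3T3', offset=4
After 2 (tell()): offset=4
After 3 (read(6)): returned 'KAZHXU', offset=10
After 4 (read(1)): returned '2', offset=11
After 5 (seek(+5, CUR)): offset=16
After 6 (seek(-6, END)): offset=19
After 7 (read(7)): returned '6AWK6G', offset=25
After 8 (seek(+1, CUR)): offset=25
After 9 (read(5)): returned '', offset=25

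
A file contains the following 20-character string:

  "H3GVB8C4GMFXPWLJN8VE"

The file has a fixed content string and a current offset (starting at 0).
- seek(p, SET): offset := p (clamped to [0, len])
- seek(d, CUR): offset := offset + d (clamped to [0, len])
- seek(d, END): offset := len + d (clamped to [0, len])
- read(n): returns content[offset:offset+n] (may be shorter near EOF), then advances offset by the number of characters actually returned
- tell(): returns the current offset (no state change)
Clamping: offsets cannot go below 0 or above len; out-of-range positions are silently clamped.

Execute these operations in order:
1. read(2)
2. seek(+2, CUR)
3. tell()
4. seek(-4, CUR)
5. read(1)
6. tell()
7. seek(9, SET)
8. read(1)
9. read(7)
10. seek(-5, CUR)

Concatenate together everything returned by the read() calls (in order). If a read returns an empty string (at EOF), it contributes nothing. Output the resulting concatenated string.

After 1 (read(2)): returned 'H3', offset=2
After 2 (seek(+2, CUR)): offset=4
After 3 (tell()): offset=4
After 4 (seek(-4, CUR)): offset=0
After 5 (read(1)): returned 'H', offset=1
After 6 (tell()): offset=1
After 7 (seek(9, SET)): offset=9
After 8 (read(1)): returned 'M', offset=10
After 9 (read(7)): returned 'FXPWLJN', offset=17
After 10 (seek(-5, CUR)): offset=12

Answer: H3HMFXPWLJN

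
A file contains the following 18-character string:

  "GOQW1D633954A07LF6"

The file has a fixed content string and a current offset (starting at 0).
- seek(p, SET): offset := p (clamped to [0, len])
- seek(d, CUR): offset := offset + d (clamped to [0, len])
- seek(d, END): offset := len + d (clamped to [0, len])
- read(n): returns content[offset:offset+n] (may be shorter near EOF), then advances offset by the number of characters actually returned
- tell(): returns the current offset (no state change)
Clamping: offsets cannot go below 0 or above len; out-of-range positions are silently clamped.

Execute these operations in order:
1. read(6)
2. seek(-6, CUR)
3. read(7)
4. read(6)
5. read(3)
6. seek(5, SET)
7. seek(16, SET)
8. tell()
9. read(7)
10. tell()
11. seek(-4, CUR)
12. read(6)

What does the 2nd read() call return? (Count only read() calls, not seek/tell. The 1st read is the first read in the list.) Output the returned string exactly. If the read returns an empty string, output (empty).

After 1 (read(6)): returned 'GOQW1D', offset=6
After 2 (seek(-6, CUR)): offset=0
After 3 (read(7)): returned 'GOQW1D6', offset=7
After 4 (read(6)): returned '33954A', offset=13
After 5 (read(3)): returned '07L', offset=16
After 6 (seek(5, SET)): offset=5
After 7 (seek(16, SET)): offset=16
After 8 (tell()): offset=16
After 9 (read(7)): returned 'F6', offset=18
After 10 (tell()): offset=18
After 11 (seek(-4, CUR)): offset=14
After 12 (read(6)): returned '7LF6', offset=18

Answer: GOQW1D6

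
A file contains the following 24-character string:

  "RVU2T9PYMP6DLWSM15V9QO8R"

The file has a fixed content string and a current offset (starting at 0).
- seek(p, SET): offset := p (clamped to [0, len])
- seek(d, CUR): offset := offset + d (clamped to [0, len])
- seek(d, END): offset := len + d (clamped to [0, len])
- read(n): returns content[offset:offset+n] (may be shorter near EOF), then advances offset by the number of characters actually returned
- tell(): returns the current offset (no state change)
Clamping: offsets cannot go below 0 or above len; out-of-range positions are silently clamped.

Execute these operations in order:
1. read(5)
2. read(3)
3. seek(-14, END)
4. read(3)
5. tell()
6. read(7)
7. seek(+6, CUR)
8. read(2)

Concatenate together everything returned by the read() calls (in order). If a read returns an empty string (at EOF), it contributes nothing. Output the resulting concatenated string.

After 1 (read(5)): returned 'RVU2T', offset=5
After 2 (read(3)): returned '9PY', offset=8
After 3 (seek(-14, END)): offset=10
After 4 (read(3)): returned '6DL', offset=13
After 5 (tell()): offset=13
After 6 (read(7)): returned 'WSM15V9', offset=20
After 7 (seek(+6, CUR)): offset=24
After 8 (read(2)): returned '', offset=24

Answer: RVU2T9PY6DLWSM15V9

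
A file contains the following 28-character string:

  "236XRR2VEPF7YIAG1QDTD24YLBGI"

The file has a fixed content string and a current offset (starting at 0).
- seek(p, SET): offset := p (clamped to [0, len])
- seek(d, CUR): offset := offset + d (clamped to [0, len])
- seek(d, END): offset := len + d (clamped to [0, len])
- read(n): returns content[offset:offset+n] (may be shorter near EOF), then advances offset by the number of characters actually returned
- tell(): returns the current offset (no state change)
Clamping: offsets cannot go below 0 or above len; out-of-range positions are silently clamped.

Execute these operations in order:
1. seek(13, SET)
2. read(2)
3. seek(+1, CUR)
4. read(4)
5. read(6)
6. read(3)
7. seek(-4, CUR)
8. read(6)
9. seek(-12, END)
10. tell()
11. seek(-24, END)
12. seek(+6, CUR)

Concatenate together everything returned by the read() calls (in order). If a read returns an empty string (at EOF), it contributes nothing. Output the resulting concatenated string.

Answer: IA1QDTD24YLBGILBGI

Derivation:
After 1 (seek(13, SET)): offset=13
After 2 (read(2)): returned 'IA', offset=15
After 3 (seek(+1, CUR)): offset=16
After 4 (read(4)): returned '1QDT', offset=20
After 5 (read(6)): returned 'D24YLB', offset=26
After 6 (read(3)): returned 'GI', offset=28
After 7 (seek(-4, CUR)): offset=24
After 8 (read(6)): returned 'LBGI', offset=28
After 9 (seek(-12, END)): offset=16
After 10 (tell()): offset=16
After 11 (seek(-24, END)): offset=4
After 12 (seek(+6, CUR)): offset=10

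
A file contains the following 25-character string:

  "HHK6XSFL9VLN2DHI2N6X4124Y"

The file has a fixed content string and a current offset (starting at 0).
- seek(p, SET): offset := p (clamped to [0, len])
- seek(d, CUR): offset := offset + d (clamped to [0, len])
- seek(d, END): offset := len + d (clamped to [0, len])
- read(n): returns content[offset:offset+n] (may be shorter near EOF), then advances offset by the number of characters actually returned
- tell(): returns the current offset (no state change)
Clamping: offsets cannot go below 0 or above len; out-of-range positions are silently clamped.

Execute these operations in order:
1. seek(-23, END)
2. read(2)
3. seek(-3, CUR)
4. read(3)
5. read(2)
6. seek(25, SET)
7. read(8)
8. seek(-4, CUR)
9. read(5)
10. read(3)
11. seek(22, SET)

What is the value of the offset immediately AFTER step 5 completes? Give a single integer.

After 1 (seek(-23, END)): offset=2
After 2 (read(2)): returned 'K6', offset=4
After 3 (seek(-3, CUR)): offset=1
After 4 (read(3)): returned 'HK6', offset=4
After 5 (read(2)): returned 'XS', offset=6

Answer: 6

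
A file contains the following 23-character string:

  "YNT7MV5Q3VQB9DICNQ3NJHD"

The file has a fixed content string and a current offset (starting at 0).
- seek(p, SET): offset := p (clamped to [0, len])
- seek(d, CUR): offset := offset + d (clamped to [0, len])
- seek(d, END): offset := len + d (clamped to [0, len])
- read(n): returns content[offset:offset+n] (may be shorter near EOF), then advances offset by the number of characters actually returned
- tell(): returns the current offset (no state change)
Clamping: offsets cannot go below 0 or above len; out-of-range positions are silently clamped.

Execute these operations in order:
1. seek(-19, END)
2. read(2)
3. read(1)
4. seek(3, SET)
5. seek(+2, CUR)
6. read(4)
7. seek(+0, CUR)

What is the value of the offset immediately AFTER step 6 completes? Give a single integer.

Answer: 9

Derivation:
After 1 (seek(-19, END)): offset=4
After 2 (read(2)): returned 'MV', offset=6
After 3 (read(1)): returned '5', offset=7
After 4 (seek(3, SET)): offset=3
After 5 (seek(+2, CUR)): offset=5
After 6 (read(4)): returned 'V5Q3', offset=9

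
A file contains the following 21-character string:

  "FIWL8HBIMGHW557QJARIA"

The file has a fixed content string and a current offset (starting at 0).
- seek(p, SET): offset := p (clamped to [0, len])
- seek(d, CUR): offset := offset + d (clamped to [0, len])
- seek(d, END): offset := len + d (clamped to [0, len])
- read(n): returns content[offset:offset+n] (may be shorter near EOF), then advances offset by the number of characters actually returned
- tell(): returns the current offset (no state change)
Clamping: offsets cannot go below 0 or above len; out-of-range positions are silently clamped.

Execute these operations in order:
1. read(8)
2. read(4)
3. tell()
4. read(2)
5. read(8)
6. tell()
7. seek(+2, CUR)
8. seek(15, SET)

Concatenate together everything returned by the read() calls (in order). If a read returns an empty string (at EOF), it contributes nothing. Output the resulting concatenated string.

Answer: FIWL8HBIMGHW557QJARIA

Derivation:
After 1 (read(8)): returned 'FIWL8HBI', offset=8
After 2 (read(4)): returned 'MGHW', offset=12
After 3 (tell()): offset=12
After 4 (read(2)): returned '55', offset=14
After 5 (read(8)): returned '7QJARIA', offset=21
After 6 (tell()): offset=21
After 7 (seek(+2, CUR)): offset=21
After 8 (seek(15, SET)): offset=15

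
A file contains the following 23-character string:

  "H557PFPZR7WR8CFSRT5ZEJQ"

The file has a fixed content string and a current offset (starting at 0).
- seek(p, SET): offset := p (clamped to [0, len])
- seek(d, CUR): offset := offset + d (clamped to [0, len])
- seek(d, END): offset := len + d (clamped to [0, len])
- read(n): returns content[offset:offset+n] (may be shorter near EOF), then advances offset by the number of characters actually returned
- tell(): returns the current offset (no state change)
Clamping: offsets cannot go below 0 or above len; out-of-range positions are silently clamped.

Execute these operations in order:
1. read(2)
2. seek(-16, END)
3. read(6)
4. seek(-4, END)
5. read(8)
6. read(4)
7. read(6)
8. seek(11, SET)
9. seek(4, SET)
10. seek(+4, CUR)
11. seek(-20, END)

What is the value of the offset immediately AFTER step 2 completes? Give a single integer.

After 1 (read(2)): returned 'H5', offset=2
After 2 (seek(-16, END)): offset=7

Answer: 7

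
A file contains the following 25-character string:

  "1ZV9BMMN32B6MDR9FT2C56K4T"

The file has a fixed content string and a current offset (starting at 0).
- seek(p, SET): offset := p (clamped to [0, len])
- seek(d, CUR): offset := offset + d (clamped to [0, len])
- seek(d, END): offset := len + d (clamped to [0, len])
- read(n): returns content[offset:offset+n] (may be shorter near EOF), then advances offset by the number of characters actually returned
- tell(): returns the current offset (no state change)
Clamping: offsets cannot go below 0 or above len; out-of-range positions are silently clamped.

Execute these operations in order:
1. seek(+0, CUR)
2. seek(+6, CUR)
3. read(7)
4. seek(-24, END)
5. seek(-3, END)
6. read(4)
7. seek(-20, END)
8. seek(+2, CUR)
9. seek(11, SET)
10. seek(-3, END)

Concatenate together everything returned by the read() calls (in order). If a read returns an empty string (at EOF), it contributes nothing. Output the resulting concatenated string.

Answer: MN32B6MK4T

Derivation:
After 1 (seek(+0, CUR)): offset=0
After 2 (seek(+6, CUR)): offset=6
After 3 (read(7)): returned 'MN32B6M', offset=13
After 4 (seek(-24, END)): offset=1
After 5 (seek(-3, END)): offset=22
After 6 (read(4)): returned 'K4T', offset=25
After 7 (seek(-20, END)): offset=5
After 8 (seek(+2, CUR)): offset=7
After 9 (seek(11, SET)): offset=11
After 10 (seek(-3, END)): offset=22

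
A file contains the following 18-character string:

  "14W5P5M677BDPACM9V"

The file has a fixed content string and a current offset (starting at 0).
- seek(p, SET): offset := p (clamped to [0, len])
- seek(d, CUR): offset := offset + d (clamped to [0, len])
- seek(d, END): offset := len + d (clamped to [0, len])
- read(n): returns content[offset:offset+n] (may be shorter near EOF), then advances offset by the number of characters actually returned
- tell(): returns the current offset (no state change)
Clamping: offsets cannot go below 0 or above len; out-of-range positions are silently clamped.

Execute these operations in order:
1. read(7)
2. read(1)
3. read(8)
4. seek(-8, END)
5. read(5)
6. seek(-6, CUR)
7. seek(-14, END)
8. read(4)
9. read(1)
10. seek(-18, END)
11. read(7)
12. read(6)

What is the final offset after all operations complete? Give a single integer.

Answer: 13

Derivation:
After 1 (read(7)): returned '14W5P5M', offset=7
After 2 (read(1)): returned '6', offset=8
After 3 (read(8)): returned '77BDPACM', offset=16
After 4 (seek(-8, END)): offset=10
After 5 (read(5)): returned 'BDPAC', offset=15
After 6 (seek(-6, CUR)): offset=9
After 7 (seek(-14, END)): offset=4
After 8 (read(4)): returned 'P5M6', offset=8
After 9 (read(1)): returned '7', offset=9
After 10 (seek(-18, END)): offset=0
After 11 (read(7)): returned '14W5P5M', offset=7
After 12 (read(6)): returned '677BDP', offset=13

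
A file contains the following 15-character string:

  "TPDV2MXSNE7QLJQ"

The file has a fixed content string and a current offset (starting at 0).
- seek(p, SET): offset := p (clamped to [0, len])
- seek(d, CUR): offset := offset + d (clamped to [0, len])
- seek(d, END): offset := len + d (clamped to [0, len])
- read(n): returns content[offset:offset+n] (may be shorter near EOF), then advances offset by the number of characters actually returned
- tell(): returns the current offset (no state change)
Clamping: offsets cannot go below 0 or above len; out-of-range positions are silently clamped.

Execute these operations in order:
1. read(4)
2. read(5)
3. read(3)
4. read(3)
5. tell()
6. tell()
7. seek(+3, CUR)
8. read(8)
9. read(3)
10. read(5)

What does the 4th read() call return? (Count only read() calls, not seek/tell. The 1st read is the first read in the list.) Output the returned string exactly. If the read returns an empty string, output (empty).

Answer: LJQ

Derivation:
After 1 (read(4)): returned 'TPDV', offset=4
After 2 (read(5)): returned '2MXSN', offset=9
After 3 (read(3)): returned 'E7Q', offset=12
After 4 (read(3)): returned 'LJQ', offset=15
After 5 (tell()): offset=15
After 6 (tell()): offset=15
After 7 (seek(+3, CUR)): offset=15
After 8 (read(8)): returned '', offset=15
After 9 (read(3)): returned '', offset=15
After 10 (read(5)): returned '', offset=15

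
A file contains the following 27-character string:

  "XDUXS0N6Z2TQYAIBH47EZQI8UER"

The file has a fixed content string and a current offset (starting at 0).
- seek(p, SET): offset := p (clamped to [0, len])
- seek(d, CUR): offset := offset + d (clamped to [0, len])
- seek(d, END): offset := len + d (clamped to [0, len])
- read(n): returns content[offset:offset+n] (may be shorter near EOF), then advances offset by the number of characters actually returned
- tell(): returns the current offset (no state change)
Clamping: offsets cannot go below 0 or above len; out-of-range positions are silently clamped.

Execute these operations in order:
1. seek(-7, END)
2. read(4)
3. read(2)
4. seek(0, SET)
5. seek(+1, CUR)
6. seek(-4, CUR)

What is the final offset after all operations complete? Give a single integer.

After 1 (seek(-7, END)): offset=20
After 2 (read(4)): returned 'ZQI8', offset=24
After 3 (read(2)): returned 'UE', offset=26
After 4 (seek(0, SET)): offset=0
After 5 (seek(+1, CUR)): offset=1
After 6 (seek(-4, CUR)): offset=0

Answer: 0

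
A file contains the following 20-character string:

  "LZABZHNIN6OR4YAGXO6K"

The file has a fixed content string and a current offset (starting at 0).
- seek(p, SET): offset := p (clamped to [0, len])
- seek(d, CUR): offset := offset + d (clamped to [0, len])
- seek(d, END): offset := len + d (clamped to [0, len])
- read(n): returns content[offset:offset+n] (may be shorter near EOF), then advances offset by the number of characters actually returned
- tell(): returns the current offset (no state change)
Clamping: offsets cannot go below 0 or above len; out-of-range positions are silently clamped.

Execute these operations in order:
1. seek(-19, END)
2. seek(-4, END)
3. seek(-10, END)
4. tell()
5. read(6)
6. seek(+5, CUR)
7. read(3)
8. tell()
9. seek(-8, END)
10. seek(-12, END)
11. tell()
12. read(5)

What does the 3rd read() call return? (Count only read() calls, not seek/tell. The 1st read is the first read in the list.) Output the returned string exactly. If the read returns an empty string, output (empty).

After 1 (seek(-19, END)): offset=1
After 2 (seek(-4, END)): offset=16
After 3 (seek(-10, END)): offset=10
After 4 (tell()): offset=10
After 5 (read(6)): returned 'OR4YAG', offset=16
After 6 (seek(+5, CUR)): offset=20
After 7 (read(3)): returned '', offset=20
After 8 (tell()): offset=20
After 9 (seek(-8, END)): offset=12
After 10 (seek(-12, END)): offset=8
After 11 (tell()): offset=8
After 12 (read(5)): returned 'N6OR4', offset=13

Answer: N6OR4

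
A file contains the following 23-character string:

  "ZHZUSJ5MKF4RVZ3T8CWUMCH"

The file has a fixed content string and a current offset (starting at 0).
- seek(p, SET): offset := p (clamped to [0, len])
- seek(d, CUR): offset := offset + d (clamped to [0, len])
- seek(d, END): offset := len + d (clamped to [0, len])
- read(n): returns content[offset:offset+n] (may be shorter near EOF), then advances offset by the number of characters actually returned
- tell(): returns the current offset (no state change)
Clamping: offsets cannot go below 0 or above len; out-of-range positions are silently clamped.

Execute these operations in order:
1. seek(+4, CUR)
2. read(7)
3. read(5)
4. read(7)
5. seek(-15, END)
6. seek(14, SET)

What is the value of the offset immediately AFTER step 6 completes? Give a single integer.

Answer: 14

Derivation:
After 1 (seek(+4, CUR)): offset=4
After 2 (read(7)): returned 'SJ5MKF4', offset=11
After 3 (read(5)): returned 'RVZ3T', offset=16
After 4 (read(7)): returned '8CWUMCH', offset=23
After 5 (seek(-15, END)): offset=8
After 6 (seek(14, SET)): offset=14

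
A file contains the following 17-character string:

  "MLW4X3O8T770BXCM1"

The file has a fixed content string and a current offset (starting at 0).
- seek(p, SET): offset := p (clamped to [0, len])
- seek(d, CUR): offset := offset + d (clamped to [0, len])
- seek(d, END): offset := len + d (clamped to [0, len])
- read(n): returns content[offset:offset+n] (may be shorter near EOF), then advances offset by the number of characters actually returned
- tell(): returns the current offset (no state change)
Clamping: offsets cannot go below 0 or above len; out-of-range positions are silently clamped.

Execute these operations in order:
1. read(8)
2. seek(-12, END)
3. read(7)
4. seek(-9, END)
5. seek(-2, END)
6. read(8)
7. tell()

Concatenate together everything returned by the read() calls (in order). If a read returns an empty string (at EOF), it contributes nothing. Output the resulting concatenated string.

After 1 (read(8)): returned 'MLW4X3O8', offset=8
After 2 (seek(-12, END)): offset=5
After 3 (read(7)): returned '3O8T770', offset=12
After 4 (seek(-9, END)): offset=8
After 5 (seek(-2, END)): offset=15
After 6 (read(8)): returned 'M1', offset=17
After 7 (tell()): offset=17

Answer: MLW4X3O83O8T770M1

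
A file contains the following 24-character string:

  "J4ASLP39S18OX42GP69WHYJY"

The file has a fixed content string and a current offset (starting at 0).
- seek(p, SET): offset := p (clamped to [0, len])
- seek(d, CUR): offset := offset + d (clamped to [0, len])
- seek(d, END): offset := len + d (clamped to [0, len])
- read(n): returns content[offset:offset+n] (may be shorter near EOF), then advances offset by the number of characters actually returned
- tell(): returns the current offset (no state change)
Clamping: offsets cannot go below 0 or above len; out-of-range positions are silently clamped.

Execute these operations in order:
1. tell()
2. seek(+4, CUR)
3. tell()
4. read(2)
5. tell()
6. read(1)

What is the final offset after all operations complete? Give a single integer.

After 1 (tell()): offset=0
After 2 (seek(+4, CUR)): offset=4
After 3 (tell()): offset=4
After 4 (read(2)): returned 'LP', offset=6
After 5 (tell()): offset=6
After 6 (read(1)): returned '3', offset=7

Answer: 7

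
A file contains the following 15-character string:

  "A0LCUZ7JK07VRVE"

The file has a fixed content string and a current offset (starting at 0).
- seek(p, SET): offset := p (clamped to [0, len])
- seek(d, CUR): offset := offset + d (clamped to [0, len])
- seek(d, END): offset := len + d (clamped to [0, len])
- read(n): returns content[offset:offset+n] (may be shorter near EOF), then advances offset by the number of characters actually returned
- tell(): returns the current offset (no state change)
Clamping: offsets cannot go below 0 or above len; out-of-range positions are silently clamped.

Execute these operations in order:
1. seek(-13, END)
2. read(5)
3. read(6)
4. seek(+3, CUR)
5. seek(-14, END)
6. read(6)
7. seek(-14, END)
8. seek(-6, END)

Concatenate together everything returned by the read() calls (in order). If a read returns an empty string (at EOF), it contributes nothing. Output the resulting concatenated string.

Answer: LCUZ7JK07VR0LCUZ7

Derivation:
After 1 (seek(-13, END)): offset=2
After 2 (read(5)): returned 'LCUZ7', offset=7
After 3 (read(6)): returned 'JK07VR', offset=13
After 4 (seek(+3, CUR)): offset=15
After 5 (seek(-14, END)): offset=1
After 6 (read(6)): returned '0LCUZ7', offset=7
After 7 (seek(-14, END)): offset=1
After 8 (seek(-6, END)): offset=9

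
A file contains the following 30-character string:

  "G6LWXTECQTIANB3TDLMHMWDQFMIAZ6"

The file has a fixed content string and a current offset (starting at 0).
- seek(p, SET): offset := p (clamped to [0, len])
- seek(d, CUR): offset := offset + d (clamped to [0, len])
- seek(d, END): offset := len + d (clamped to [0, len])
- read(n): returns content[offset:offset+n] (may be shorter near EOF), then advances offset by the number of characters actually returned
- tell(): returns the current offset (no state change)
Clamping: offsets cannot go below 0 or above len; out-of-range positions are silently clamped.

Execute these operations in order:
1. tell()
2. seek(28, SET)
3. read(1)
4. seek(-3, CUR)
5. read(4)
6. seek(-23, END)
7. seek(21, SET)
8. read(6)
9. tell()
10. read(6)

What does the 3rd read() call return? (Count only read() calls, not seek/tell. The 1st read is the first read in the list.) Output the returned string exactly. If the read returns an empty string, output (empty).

After 1 (tell()): offset=0
After 2 (seek(28, SET)): offset=28
After 3 (read(1)): returned 'Z', offset=29
After 4 (seek(-3, CUR)): offset=26
After 5 (read(4)): returned 'IAZ6', offset=30
After 6 (seek(-23, END)): offset=7
After 7 (seek(21, SET)): offset=21
After 8 (read(6)): returned 'WDQFMI', offset=27
After 9 (tell()): offset=27
After 10 (read(6)): returned 'AZ6', offset=30

Answer: WDQFMI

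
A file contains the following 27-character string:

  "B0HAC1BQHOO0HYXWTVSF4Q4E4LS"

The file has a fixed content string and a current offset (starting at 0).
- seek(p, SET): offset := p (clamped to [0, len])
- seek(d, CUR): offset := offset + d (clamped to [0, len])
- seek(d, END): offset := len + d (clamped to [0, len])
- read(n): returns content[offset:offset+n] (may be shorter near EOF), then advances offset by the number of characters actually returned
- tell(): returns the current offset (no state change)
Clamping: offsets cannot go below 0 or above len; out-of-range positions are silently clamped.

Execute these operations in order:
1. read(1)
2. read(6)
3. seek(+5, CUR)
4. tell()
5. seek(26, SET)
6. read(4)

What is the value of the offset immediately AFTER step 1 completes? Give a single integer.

After 1 (read(1)): returned 'B', offset=1

Answer: 1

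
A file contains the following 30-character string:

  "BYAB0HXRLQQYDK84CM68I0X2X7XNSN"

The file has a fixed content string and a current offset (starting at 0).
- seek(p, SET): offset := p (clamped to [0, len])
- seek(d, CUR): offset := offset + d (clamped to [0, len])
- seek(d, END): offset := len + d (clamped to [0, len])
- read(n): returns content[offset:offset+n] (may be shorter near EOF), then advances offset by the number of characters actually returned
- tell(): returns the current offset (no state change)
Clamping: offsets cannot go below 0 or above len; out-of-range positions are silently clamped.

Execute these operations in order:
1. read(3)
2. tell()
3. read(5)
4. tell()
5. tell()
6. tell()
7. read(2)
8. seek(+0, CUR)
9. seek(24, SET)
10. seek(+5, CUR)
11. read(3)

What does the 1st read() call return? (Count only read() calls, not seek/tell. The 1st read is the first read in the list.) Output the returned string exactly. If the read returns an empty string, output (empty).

Answer: BYA

Derivation:
After 1 (read(3)): returned 'BYA', offset=3
After 2 (tell()): offset=3
After 3 (read(5)): returned 'B0HXR', offset=8
After 4 (tell()): offset=8
After 5 (tell()): offset=8
After 6 (tell()): offset=8
After 7 (read(2)): returned 'LQ', offset=10
After 8 (seek(+0, CUR)): offset=10
After 9 (seek(24, SET)): offset=24
After 10 (seek(+5, CUR)): offset=29
After 11 (read(3)): returned 'N', offset=30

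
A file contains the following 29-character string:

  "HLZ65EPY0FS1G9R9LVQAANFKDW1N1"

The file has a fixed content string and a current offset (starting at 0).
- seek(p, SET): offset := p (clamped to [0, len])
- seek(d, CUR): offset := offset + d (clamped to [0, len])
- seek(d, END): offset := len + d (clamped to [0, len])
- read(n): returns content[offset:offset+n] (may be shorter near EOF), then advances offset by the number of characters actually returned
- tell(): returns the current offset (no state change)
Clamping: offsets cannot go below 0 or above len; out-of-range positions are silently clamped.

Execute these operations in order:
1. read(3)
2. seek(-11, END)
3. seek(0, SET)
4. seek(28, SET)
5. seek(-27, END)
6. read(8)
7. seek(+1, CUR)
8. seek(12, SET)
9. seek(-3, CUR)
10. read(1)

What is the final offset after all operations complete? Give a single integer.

After 1 (read(3)): returned 'HLZ', offset=3
After 2 (seek(-11, END)): offset=18
After 3 (seek(0, SET)): offset=0
After 4 (seek(28, SET)): offset=28
After 5 (seek(-27, END)): offset=2
After 6 (read(8)): returned 'Z65EPY0F', offset=10
After 7 (seek(+1, CUR)): offset=11
After 8 (seek(12, SET)): offset=12
After 9 (seek(-3, CUR)): offset=9
After 10 (read(1)): returned 'F', offset=10

Answer: 10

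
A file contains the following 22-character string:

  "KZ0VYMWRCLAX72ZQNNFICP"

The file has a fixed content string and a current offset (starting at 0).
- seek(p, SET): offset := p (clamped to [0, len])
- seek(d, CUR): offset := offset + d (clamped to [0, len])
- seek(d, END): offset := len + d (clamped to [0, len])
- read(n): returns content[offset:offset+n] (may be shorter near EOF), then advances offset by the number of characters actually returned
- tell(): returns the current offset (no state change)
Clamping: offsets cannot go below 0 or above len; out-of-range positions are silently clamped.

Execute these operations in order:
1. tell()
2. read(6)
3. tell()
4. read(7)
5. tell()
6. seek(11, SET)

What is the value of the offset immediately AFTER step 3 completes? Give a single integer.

Answer: 6

Derivation:
After 1 (tell()): offset=0
After 2 (read(6)): returned 'KZ0VYM', offset=6
After 3 (tell()): offset=6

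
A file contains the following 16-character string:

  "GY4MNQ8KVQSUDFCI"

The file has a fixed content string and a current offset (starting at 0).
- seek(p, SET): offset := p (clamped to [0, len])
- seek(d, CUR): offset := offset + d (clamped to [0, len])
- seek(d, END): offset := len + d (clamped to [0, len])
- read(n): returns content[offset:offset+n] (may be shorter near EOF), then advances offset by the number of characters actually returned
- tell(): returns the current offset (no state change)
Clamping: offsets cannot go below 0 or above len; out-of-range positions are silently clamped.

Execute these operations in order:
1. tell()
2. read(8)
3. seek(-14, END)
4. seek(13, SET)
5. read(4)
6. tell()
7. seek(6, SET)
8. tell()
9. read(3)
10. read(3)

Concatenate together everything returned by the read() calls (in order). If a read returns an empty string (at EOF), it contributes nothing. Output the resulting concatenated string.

Answer: GY4MNQ8KFCI8KVQSU

Derivation:
After 1 (tell()): offset=0
After 2 (read(8)): returned 'GY4MNQ8K', offset=8
After 3 (seek(-14, END)): offset=2
After 4 (seek(13, SET)): offset=13
After 5 (read(4)): returned 'FCI', offset=16
After 6 (tell()): offset=16
After 7 (seek(6, SET)): offset=6
After 8 (tell()): offset=6
After 9 (read(3)): returned '8KV', offset=9
After 10 (read(3)): returned 'QSU', offset=12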